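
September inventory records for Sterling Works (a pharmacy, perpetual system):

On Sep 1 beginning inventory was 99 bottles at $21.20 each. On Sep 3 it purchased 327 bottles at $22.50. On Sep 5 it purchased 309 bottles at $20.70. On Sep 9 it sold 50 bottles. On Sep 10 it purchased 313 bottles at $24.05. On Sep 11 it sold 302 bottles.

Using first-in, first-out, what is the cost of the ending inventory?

Sep 9, 50 sold [FIFO — oldest first]: 50 @ $21.20 = $1,060.00
Sep 11, 302 sold [FIFO — oldest first]: 49 @ $21.20 + 253 @ $22.50 = $6,731.30
Total COGS = $1,060.00 + $6,731.30 = $7,791.30
Ending inventory: 74 @ $22.50 + 309 @ $20.70 + 313 @ $24.05 = $15,588.95

Ending inventory = $15,588.95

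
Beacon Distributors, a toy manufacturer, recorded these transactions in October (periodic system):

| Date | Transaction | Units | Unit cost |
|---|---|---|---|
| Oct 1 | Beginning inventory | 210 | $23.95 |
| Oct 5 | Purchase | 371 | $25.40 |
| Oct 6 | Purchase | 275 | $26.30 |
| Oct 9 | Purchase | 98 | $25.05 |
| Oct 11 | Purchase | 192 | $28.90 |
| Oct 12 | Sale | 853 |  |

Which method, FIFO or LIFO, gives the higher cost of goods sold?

LIFO

FIFO COGS: 210 @ $23.95 + 371 @ $25.40 + 272 @ $26.30 = $21,606.50
LIFO COGS: 192 @ $28.90 + 98 @ $25.05 + 275 @ $26.30 + 288 @ $25.40 = $22,551.40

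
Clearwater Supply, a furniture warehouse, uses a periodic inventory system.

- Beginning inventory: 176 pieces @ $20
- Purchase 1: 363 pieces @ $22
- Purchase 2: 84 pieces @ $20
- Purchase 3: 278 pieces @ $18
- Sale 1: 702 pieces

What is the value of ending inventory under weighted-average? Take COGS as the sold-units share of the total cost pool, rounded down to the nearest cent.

Ending inventory = $4,017.55

Sale 1, sell 702: 702/901 × $18,190.00 → $14,172.45
Ending inventory (cost pool remaining) = $4,017.55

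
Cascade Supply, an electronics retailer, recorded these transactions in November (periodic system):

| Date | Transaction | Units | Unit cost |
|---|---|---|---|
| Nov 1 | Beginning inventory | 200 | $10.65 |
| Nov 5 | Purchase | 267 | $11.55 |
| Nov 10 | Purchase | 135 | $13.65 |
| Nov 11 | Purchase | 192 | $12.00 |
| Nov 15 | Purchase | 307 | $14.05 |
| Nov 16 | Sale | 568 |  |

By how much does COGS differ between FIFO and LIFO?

FIFO COGS: 200 @ $10.65 + 267 @ $11.55 + 101 @ $13.65 = $6,592.50
LIFO COGS: 307 @ $14.05 + 192 @ $12.00 + 69 @ $13.65 = $7,559.20
Difference = |$6,592.50 − $7,559.20| = $966.70

$966.70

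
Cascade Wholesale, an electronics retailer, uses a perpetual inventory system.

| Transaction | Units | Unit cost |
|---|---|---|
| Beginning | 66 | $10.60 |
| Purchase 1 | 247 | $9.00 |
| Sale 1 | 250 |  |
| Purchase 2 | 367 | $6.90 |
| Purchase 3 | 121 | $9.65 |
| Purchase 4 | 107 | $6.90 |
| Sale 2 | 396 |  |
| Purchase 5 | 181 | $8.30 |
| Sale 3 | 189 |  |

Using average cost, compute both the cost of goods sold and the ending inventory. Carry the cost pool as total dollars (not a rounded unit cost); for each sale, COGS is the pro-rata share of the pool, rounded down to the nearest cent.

After Beginning: 66 on hand, pool $699.60 (≈ $10.6000 each)
After Purchase 1: 313 on hand, pool $2,922.60 (≈ $9.3374 each)
Sale 1, sell 250: 250/313 × $2,922.60 → $2,334.34
After Purchase 2: 430 on hand, pool $3,120.56 (≈ $7.2571 each)
After Purchase 3: 551 on hand, pool $4,288.21 (≈ $7.7826 each)
After Purchase 4: 658 on hand, pool $5,026.51 (≈ $7.6391 each)
Sale 2, sell 396: 396/658 × $5,026.51 → $3,025.07
After Purchase 5: 443 on hand, pool $3,503.74 (≈ $7.9091 each)
Sale 3, sell 189: 189/443 × $3,503.74 → $1,494.82
Total COGS = $2,334.34 + $3,025.07 + $1,494.82 = $6,854.23
Ending inventory (cost pool remaining) = $2,008.92

COGS = $6,854.23; ending inventory = $2,008.92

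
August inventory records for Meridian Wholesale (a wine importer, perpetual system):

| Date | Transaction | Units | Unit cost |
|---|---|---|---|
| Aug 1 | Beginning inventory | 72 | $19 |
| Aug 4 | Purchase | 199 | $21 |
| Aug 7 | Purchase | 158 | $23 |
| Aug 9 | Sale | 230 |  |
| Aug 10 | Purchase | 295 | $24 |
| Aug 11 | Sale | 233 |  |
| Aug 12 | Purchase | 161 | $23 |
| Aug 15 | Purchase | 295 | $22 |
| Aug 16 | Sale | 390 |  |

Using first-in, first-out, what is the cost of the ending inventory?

Ending inventory = $7,226

Aug 9, 230 sold [FIFO — oldest first]: 72 @ $19 + 158 @ $21 = $4,686
Aug 11, 233 sold [FIFO — oldest first]: 41 @ $21 + 158 @ $23 + 34 @ $24 = $5,311
Aug 16, 390 sold [FIFO — oldest first]: 261 @ $24 + 129 @ $23 = $9,231
Total COGS = $4,686 + $5,311 + $9,231 = $19,228
Ending inventory: 32 @ $23 + 295 @ $22 = $7,226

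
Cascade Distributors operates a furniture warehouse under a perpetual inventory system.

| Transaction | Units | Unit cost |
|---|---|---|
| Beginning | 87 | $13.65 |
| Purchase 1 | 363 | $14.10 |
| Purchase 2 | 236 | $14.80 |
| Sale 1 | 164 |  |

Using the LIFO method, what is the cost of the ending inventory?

Sale 1 (164) [LIFO — newest first]: 164 @ $14.80 = $2,427.20
Ending inventory: 87 @ $13.65 + 363 @ $14.10 + 72 @ $14.80 = $7,371.45

Ending inventory = $7,371.45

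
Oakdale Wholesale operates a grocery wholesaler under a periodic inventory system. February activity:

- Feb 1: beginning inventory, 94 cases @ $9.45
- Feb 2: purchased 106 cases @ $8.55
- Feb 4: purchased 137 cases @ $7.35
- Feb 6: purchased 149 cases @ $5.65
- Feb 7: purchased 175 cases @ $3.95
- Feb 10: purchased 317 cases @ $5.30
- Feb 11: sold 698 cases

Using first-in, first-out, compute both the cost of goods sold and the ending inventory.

Feb 11, 698 sold [FIFO — oldest first]: 94 @ $9.45 + 106 @ $8.55 + 137 @ $7.35 + 149 @ $5.65 + 175 @ $3.95 + 37 @ $5.30 = $4,530.75
Ending inventory: 280 @ $5.30 = $1,484.00

COGS = $4,530.75; ending inventory = $1,484.00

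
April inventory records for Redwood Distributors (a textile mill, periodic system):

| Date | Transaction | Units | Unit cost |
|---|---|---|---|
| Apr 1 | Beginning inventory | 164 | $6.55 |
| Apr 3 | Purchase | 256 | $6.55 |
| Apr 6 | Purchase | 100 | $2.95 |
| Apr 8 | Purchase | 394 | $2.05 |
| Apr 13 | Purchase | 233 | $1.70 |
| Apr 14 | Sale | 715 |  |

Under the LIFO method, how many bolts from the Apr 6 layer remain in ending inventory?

12

Apr 14, 715 sold [LIFO — newest first]: 233 @ $1.70 + 394 @ $2.05 + 88 @ $2.95 = $1,463.40
Ending inventory: 164 @ $6.55 + 256 @ $6.55 + 12 @ $2.95 = $2,786.40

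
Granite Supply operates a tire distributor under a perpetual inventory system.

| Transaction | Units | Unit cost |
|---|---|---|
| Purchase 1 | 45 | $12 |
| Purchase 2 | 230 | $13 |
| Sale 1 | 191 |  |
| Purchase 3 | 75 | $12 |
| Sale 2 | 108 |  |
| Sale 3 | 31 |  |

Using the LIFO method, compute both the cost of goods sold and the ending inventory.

Sale 1 (191) [LIFO — newest first]: 191 @ $13 = $2,483
Sale 2 (108) [LIFO — newest first]: 75 @ $12 + 33 @ $13 = $1,329
Sale 3 (31) [LIFO — newest first]: 6 @ $13 + 25 @ $12 = $378
Total COGS = $2,483 + $1,329 + $378 = $4,190
Ending inventory: 20 @ $12 = $240

COGS = $4,190; ending inventory = $240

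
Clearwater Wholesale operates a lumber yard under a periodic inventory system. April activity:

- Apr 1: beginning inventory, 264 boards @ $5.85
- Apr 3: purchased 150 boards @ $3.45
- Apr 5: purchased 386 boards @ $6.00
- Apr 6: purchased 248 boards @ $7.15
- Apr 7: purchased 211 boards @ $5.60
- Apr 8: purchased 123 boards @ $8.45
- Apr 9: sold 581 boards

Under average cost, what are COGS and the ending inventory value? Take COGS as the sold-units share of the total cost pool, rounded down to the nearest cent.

COGS = $3,519.65; ending inventory = $4,852.40

Apr 9, sell 581: 581/1382 × $8,372.05 → $3,519.65
Ending inventory (cost pool remaining) = $4,852.40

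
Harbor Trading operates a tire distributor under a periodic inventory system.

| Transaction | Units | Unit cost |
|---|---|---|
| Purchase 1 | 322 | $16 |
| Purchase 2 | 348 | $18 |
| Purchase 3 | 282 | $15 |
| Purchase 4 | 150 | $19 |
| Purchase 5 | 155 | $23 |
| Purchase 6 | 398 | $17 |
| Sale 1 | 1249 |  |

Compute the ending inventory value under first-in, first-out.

Ending inventory = $6,950

Sale 1 (1249) [FIFO — oldest first]: 322 @ $16 + 348 @ $18 + 282 @ $15 + 150 @ $19 + 147 @ $23 = $21,877
Ending inventory: 8 @ $23 + 398 @ $17 = $6,950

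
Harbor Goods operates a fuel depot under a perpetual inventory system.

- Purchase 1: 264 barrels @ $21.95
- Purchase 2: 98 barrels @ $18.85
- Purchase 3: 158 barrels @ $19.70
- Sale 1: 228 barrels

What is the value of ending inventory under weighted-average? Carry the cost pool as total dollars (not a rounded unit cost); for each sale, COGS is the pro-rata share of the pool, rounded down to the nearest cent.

After Purchase 1: 264 on hand, pool $5,794.80 (≈ $21.9500 each)
After Purchase 2: 362 on hand, pool $7,642.10 (≈ $21.1108 each)
After Purchase 3: 520 on hand, pool $10,754.70 (≈ $20.6821 each)
Sale 1, sell 228: 228/520 × $10,754.70 → $4,715.52
Ending inventory (cost pool remaining) = $6,039.18
Check: goods available $10,754.70 = COGS $4,715.52 + ending $6,039.18

Ending inventory = $6,039.18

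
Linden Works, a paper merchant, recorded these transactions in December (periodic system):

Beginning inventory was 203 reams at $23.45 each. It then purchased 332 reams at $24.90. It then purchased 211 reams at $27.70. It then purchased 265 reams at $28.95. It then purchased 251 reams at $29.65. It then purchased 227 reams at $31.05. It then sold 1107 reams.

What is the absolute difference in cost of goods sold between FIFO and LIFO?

FIFO COGS: 203 @ $23.45 + 332 @ $24.90 + 211 @ $27.70 + 265 @ $28.95 + 96 @ $29.65 = $29,390.00
LIFO COGS: 227 @ $31.05 + 251 @ $29.65 + 265 @ $28.95 + 211 @ $27.70 + 153 @ $24.90 = $31,816.65
Difference = |$29,390.00 − $31,816.65| = $2,426.65

$2,426.65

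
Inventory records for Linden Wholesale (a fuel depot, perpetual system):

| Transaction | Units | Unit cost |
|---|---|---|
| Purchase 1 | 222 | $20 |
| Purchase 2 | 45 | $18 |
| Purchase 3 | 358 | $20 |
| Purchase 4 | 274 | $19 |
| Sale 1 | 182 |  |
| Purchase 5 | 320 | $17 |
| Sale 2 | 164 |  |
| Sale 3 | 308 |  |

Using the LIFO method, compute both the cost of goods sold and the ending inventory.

COGS = $11,846; ending inventory = $11,210

Sale 1 (182) [LIFO — newest first]: 182 @ $19 = $3,458
Sale 2 (164) [LIFO — newest first]: 164 @ $17 = $2,788
Sale 3 (308) [LIFO — newest first]: 156 @ $17 + 92 @ $19 + 60 @ $20 = $5,600
Total COGS = $3,458 + $2,788 + $5,600 = $11,846
Ending inventory: 222 @ $20 + 45 @ $18 + 298 @ $20 = $11,210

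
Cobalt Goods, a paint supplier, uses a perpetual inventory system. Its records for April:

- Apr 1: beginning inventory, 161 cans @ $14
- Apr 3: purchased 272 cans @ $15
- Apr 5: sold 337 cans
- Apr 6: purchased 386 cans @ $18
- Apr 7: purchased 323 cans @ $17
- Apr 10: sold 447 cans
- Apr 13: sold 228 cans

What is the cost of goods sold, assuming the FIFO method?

Apr 5, 337 sold [FIFO — oldest first]: 161 @ $14 + 176 @ $15 = $4,894
Apr 10, 447 sold [FIFO — oldest first]: 96 @ $15 + 351 @ $18 = $7,758
Apr 13, 228 sold [FIFO — oldest first]: 35 @ $18 + 193 @ $17 = $3,911
Total COGS = $4,894 + $7,758 + $3,911 = $16,563
Ending inventory: 130 @ $17 = $2,210

COGS = $16,563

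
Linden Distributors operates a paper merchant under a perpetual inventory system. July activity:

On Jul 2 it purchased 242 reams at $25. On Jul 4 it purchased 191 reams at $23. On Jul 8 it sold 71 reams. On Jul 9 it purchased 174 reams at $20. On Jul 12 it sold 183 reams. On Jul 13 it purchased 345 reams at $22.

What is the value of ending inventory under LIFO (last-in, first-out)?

Ending inventory = $16,193

Jul 8, 71 sold [LIFO — newest first]: 71 @ $23 = $1,633
Jul 12, 183 sold [LIFO — newest first]: 174 @ $20 + 9 @ $23 = $3,687
Total COGS = $1,633 + $3,687 = $5,320
Ending inventory: 242 @ $25 + 111 @ $23 + 345 @ $22 = $16,193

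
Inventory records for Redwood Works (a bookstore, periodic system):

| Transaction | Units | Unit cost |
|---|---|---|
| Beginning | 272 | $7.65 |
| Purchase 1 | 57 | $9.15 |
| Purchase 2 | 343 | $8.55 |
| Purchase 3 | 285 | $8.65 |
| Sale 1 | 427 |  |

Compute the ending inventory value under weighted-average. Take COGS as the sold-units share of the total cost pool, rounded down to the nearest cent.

Sale 1, sell 427: 427/957 × $8,000.25 → $3,569.59
Ending inventory (cost pool remaining) = $4,430.66
Check: goods available $8,000.25 = COGS $3,569.59 + ending $4,430.66

Ending inventory = $4,430.66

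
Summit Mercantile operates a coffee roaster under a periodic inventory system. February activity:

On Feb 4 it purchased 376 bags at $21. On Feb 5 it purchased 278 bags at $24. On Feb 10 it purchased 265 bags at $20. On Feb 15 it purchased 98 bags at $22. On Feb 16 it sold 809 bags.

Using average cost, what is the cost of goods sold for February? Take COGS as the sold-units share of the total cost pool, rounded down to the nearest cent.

Feb 16, sell 809: 809/1017 × $22,024.00 → $17,519.58
Ending inventory (cost pool remaining) = $4,504.42

COGS = $17,519.58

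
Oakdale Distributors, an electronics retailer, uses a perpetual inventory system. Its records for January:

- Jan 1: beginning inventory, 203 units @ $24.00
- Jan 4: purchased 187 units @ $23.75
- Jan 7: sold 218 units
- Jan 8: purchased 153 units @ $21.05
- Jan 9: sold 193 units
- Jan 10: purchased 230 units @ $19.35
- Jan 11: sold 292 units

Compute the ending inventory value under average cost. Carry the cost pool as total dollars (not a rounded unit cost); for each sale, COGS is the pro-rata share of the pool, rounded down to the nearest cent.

After Jan 1: 203 on hand, pool $4,872.00 (≈ $24.0000 each)
After Jan 4: 390 on hand, pool $9,313.25 (≈ $23.8801 each)
Jan 7, sell 218: 218/390 × $9,313.25 → $5,205.86
After Jan 8: 325 on hand, pool $7,328.04 (≈ $22.5478 each)
Jan 9, sell 193: 193/325 × $7,328.04 → $4,351.72
After Jan 10: 362 on hand, pool $7,426.82 (≈ $20.5161 each)
Jan 11, sell 292: 292/362 × $7,426.82 → $5,990.69
Total COGS = $5,205.86 + $4,351.72 + $5,990.69 = $15,548.27
Ending inventory (cost pool remaining) = $1,436.13
Check: goods available $16,984.40 = COGS $15,548.27 + ending $1,436.13

Ending inventory = $1,436.13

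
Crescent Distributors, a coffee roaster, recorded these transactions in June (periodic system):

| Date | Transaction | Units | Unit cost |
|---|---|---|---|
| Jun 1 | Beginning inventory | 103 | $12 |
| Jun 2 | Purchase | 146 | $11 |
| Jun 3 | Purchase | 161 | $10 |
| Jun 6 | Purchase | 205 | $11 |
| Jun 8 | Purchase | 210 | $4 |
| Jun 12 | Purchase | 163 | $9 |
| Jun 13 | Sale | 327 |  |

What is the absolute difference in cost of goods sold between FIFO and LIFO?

FIFO COGS: 103 @ $12 + 146 @ $11 + 78 @ $10 = $3,622
LIFO COGS: 163 @ $9 + 164 @ $4 = $2,123
Difference = |$3,622 − $2,123| = $1,499

$1,499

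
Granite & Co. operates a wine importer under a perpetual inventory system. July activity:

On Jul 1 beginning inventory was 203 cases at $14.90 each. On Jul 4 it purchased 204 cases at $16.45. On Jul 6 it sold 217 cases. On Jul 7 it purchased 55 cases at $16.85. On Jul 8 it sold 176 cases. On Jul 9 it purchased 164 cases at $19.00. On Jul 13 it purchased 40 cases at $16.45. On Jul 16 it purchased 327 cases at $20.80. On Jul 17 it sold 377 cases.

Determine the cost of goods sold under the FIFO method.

COGS = $13,244.45

Jul 6, 217 sold [FIFO — oldest first]: 203 @ $14.90 + 14 @ $16.45 = $3,255.00
Jul 8, 176 sold [FIFO — oldest first]: 176 @ $16.45 = $2,895.20
Jul 17, 377 sold [FIFO — oldest first]: 14 @ $16.45 + 55 @ $16.85 + 164 @ $19.00 + 40 @ $16.45 + 104 @ $20.80 = $7,094.25
Total COGS = $3,255.00 + $2,895.20 + $7,094.25 = $13,244.45
Ending inventory: 223 @ $20.80 = $4,638.40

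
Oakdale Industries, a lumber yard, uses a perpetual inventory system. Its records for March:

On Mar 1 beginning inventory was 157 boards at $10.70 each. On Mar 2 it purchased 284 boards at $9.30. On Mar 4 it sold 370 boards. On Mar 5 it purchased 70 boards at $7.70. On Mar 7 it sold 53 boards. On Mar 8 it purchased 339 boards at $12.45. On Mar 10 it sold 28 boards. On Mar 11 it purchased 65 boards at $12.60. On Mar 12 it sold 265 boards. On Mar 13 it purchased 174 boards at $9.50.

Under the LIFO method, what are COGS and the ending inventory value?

COGS = $7,627.10; ending inventory = $3,925.55

Mar 4, 370 sold [LIFO — newest first]: 284 @ $9.30 + 86 @ $10.70 = $3,561.40
Mar 7, 53 sold [LIFO — newest first]: 53 @ $7.70 = $408.10
Mar 10, 28 sold [LIFO — newest first]: 28 @ $12.45 = $348.60
Mar 12, 265 sold [LIFO — newest first]: 65 @ $12.60 + 200 @ $12.45 = $3,309.00
Total COGS = $3,561.40 + $408.10 + $348.60 + $3,309.00 = $7,627.10
Ending inventory: 71 @ $10.70 + 17 @ $7.70 + 111 @ $12.45 + 174 @ $9.50 = $3,925.55
Check: goods available $11,552.65 = COGS $7,627.10 + ending $3,925.55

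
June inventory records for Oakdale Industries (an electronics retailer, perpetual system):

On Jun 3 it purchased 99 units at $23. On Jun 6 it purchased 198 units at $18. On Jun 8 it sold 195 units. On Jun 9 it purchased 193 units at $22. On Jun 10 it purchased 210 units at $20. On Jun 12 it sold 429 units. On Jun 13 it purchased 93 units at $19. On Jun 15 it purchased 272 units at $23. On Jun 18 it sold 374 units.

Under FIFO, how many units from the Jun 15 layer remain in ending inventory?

67

Jun 8, 195 sold [FIFO — oldest first]: 99 @ $23 + 96 @ $18 = $4,005
Jun 12, 429 sold [FIFO — oldest first]: 102 @ $18 + 193 @ $22 + 134 @ $20 = $8,762
Jun 18, 374 sold [FIFO — oldest first]: 76 @ $20 + 93 @ $19 + 205 @ $23 = $8,002
Total COGS = $4,005 + $8,762 + $8,002 = $20,769
Ending inventory: 67 @ $23 = $1,541
Check: goods available $22,310 = COGS $20,769 + ending $1,541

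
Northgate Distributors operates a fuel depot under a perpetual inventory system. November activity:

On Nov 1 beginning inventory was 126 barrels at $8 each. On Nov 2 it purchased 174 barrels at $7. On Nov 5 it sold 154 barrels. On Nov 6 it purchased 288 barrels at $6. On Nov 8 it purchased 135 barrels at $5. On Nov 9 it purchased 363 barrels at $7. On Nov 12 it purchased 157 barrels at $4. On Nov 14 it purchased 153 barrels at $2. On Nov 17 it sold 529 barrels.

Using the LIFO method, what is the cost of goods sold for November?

Nov 5, 154 sold [LIFO — newest first]: 154 @ $7 = $1,078
Nov 17, 529 sold [LIFO — newest first]: 153 @ $2 + 157 @ $4 + 219 @ $7 = $2,467
Total COGS = $1,078 + $2,467 = $3,545
Ending inventory: 126 @ $8 + 20 @ $7 + 288 @ $6 + 135 @ $5 + 144 @ $7 = $4,559

COGS = $3,545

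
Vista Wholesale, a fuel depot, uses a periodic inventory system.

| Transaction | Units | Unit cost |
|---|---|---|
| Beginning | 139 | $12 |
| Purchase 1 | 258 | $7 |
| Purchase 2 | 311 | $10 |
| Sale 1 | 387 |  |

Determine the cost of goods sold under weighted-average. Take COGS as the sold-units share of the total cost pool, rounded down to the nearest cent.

Sale 1, sell 387: 387/708 × $6,584.00 → $3,598.88
Ending inventory (cost pool remaining) = $2,985.12

COGS = $3,598.88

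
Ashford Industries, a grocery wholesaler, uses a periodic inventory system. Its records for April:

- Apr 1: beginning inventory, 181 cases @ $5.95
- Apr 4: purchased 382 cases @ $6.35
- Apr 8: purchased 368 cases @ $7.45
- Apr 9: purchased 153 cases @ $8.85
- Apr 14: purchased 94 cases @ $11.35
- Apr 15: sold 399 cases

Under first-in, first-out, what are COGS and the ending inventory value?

Apr 15, 399 sold [FIFO — oldest first]: 181 @ $5.95 + 218 @ $6.35 = $2,461.25
Ending inventory: 164 @ $6.35 + 368 @ $7.45 + 153 @ $8.85 + 94 @ $11.35 = $6,203.95
Check: goods available $8,665.20 = COGS $2,461.25 + ending $6,203.95

COGS = $2,461.25; ending inventory = $6,203.95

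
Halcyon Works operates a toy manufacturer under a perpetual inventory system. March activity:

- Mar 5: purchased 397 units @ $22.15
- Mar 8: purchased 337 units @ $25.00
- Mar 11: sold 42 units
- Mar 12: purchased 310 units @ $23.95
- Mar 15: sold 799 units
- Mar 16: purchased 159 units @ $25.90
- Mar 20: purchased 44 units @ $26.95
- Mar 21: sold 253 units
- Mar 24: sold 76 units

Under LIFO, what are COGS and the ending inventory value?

COGS = $28,241.40; ending inventory = $1,705.55

Mar 11, 42 sold [LIFO — newest first]: 42 @ $25.00 = $1,050.00
Mar 15, 799 sold [LIFO — newest first]: 310 @ $23.95 + 295 @ $25.00 + 194 @ $22.15 = $19,096.60
Mar 21, 253 sold [LIFO — newest first]: 44 @ $26.95 + 159 @ $25.90 + 50 @ $22.15 = $6,411.40
Mar 24, 76 sold [LIFO — newest first]: 76 @ $22.15 = $1,683.40
Total COGS = $1,050.00 + $19,096.60 + $6,411.40 + $1,683.40 = $28,241.40
Ending inventory: 77 @ $22.15 = $1,705.55
Check: goods available $29,946.95 = COGS $28,241.40 + ending $1,705.55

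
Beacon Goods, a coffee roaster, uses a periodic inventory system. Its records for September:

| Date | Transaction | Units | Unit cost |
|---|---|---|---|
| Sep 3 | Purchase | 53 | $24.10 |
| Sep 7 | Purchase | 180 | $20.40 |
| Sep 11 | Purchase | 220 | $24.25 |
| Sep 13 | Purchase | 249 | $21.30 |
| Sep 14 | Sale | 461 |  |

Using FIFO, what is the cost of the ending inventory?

Ending inventory = $5,133.30

Sep 14, 461 sold [FIFO — oldest first]: 53 @ $24.10 + 180 @ $20.40 + 220 @ $24.25 + 8 @ $21.30 = $10,454.70
Ending inventory: 241 @ $21.30 = $5,133.30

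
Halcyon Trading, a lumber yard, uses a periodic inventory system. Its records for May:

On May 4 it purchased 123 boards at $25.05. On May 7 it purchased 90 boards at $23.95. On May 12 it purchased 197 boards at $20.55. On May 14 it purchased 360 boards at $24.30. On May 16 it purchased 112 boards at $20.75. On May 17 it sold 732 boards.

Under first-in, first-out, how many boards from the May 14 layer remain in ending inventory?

38

May 17, 732 sold [FIFO — oldest first]: 123 @ $25.05 + 90 @ $23.95 + 197 @ $20.55 + 322 @ $24.30 = $17,109.60
Ending inventory: 38 @ $24.30 + 112 @ $20.75 = $3,247.40
Check: goods available $20,357.00 = COGS $17,109.60 + ending $3,247.40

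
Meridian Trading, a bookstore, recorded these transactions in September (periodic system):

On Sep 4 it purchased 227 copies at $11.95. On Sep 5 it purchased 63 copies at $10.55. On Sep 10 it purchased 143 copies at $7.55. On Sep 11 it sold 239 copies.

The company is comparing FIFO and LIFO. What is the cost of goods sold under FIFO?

FIFO COGS: 227 @ $11.95 + 12 @ $10.55 = $2,839.25
LIFO COGS: 143 @ $7.55 + 63 @ $10.55 + 33 @ $11.95 = $2,138.65

COGS = $2,839.25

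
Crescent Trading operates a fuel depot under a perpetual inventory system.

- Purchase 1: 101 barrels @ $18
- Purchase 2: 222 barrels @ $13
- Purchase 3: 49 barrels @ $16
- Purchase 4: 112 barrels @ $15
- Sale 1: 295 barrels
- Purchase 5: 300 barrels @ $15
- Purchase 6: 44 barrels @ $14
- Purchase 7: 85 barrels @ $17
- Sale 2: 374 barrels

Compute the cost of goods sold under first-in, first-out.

Sale 1 (295) [FIFO — oldest first]: 101 @ $18 + 194 @ $13 = $4,340
Sale 2 (374) [FIFO — oldest first]: 28 @ $13 + 49 @ $16 + 112 @ $15 + 185 @ $15 = $5,603
Total COGS = $4,340 + $5,603 = $9,943
Ending inventory: 115 @ $15 + 44 @ $14 + 85 @ $17 = $3,786
Check: goods available $13,729 = COGS $9,943 + ending $3,786

COGS = $9,943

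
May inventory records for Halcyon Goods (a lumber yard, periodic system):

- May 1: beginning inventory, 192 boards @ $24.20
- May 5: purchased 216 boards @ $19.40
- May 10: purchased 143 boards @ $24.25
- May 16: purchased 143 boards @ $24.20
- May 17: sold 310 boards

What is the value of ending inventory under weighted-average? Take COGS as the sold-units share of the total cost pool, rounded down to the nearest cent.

May 17, sell 310: 310/694 × $15,765.15 → $7,042.06
Ending inventory (cost pool remaining) = $8,723.09

Ending inventory = $8,723.09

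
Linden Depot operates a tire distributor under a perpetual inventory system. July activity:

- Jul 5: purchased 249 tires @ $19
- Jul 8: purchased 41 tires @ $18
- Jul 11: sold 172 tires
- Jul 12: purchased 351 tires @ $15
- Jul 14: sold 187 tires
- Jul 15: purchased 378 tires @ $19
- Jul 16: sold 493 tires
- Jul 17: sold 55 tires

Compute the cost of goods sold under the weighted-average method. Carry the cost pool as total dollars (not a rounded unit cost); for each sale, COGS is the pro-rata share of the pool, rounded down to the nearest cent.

After Jul 5: 249 on hand, pool $4,731.00 (≈ $19.0000 each)
After Jul 8: 290 on hand, pool $5,469.00 (≈ $18.8586 each)
Jul 11, sell 172: 172/290 × $5,469.00 → $3,243.68
After Jul 12: 469 on hand, pool $7,490.32 (≈ $15.9708 each)
Jul 14, sell 187: 187/469 × $7,490.32 → $2,986.54
After Jul 15: 660 on hand, pool $11,685.78 (≈ $17.7057 each)
Jul 16, sell 493: 493/660 × $11,685.78 → $8,728.92
Jul 17, sell 55: 55/167 × $2,956.86 → $973.81
Total COGS = $3,243.68 + $2,986.54 + $8,728.92 + $973.81 = $15,932.95
Ending inventory (cost pool remaining) = $1,983.05
Check: goods available $17,916.00 = COGS $15,932.95 + ending $1,983.05

COGS = $15,932.95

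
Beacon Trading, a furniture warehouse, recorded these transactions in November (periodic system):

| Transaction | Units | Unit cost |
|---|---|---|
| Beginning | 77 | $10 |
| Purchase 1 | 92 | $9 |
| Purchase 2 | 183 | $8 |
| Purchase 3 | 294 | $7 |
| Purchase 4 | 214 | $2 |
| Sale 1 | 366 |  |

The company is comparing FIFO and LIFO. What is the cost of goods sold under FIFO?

COGS = $3,160

FIFO COGS: 77 @ $10 + 92 @ $9 + 183 @ $8 + 14 @ $7 = $3,160
LIFO COGS: 214 @ $2 + 152 @ $7 = $1,492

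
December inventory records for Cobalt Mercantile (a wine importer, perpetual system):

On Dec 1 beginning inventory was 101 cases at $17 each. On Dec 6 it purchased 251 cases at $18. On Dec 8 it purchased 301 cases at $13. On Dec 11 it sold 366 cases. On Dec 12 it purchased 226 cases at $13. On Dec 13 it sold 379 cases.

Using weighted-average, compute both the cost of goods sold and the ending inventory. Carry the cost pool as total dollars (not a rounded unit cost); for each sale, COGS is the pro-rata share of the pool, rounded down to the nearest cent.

COGS = $11,153.53; ending inventory = $1,932.47

After Dec 1: 101 on hand, pool $1,717.00 (≈ $17.0000 each)
After Dec 6: 352 on hand, pool $6,235.00 (≈ $17.7131 each)
After Dec 8: 653 on hand, pool $10,148.00 (≈ $15.5406 each)
Dec 11, sell 366: 366/653 × $10,148.00 → $5,687.85
After Dec 12: 513 on hand, pool $7,398.15 (≈ $14.4213 each)
Dec 13, sell 379: 379/513 × $7,398.15 → $5,465.68
Total COGS = $5,687.85 + $5,465.68 = $11,153.53
Ending inventory (cost pool remaining) = $1,932.47
Check: goods available $13,086.00 = COGS $11,153.53 + ending $1,932.47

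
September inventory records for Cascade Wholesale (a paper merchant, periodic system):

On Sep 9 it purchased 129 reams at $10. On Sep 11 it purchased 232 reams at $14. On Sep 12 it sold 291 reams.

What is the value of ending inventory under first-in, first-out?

Ending inventory = $980

Sep 12, 291 sold [FIFO — oldest first]: 129 @ $10 + 162 @ $14 = $3,558
Ending inventory: 70 @ $14 = $980
Check: goods available $4,538 = COGS $3,558 + ending $980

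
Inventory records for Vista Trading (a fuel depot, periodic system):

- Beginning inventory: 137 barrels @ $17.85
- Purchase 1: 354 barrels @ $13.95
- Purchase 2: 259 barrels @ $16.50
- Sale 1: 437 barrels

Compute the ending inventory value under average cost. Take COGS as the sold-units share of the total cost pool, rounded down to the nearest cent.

Ending inventory = $4,864.96

Sale 1, sell 437: 437/750 × $11,657.25 → $6,792.29
Ending inventory (cost pool remaining) = $4,864.96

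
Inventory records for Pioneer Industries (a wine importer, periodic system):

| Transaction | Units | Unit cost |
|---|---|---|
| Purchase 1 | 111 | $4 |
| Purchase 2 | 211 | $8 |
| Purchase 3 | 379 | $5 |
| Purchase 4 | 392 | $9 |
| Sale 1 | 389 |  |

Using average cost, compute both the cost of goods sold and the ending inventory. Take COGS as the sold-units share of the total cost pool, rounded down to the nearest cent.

COGS = $2,688.83; ending inventory = $4,866.17

Sale 1, sell 389: 389/1093 × $7,555.00 → $2,688.83
Ending inventory (cost pool remaining) = $4,866.17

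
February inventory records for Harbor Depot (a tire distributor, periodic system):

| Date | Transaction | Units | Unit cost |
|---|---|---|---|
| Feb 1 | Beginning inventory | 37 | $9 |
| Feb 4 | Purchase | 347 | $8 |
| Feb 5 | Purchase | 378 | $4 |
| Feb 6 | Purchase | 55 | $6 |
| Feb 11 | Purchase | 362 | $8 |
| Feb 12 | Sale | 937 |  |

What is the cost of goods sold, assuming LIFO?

COGS = $5,874

Feb 12, 937 sold [LIFO — newest first]: 362 @ $8 + 55 @ $6 + 378 @ $4 + 142 @ $8 = $5,874
Ending inventory: 37 @ $9 + 205 @ $8 = $1,973
Check: goods available $7,847 = COGS $5,874 + ending $1,973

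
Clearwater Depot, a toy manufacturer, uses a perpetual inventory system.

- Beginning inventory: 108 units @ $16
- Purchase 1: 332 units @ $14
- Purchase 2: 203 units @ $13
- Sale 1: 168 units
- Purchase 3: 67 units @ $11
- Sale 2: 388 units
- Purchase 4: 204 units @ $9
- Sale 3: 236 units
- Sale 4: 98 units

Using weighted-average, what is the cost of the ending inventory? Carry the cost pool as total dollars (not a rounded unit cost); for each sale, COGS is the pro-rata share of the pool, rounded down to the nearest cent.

After Beginning: 108 on hand, pool $1,728.00 (≈ $16.0000 each)
After Purchase 1: 440 on hand, pool $6,376.00 (≈ $14.4909 each)
After Purchase 2: 643 on hand, pool $9,015.00 (≈ $14.0202 each)
Sale 1, sell 168: 168/643 × $9,015.00 → $2,355.39
After Purchase 3: 542 on hand, pool $7,396.61 (≈ $13.6469 each)
Sale 2, sell 388: 388/542 × $7,396.61 → $5,294.99
After Purchase 4: 358 on hand, pool $3,937.62 (≈ $10.9989 each)
Sale 3, sell 236: 236/358 × $3,937.62 → $2,595.74
Sale 4, sell 98: 98/122 × $1,341.88 → $1,077.90
Total COGS = $2,355.39 + $5,294.99 + $2,595.74 + $1,077.90 = $11,324.02
Ending inventory (cost pool remaining) = $263.98
Check: goods available $11,588.00 = COGS $11,324.02 + ending $263.98

Ending inventory = $263.98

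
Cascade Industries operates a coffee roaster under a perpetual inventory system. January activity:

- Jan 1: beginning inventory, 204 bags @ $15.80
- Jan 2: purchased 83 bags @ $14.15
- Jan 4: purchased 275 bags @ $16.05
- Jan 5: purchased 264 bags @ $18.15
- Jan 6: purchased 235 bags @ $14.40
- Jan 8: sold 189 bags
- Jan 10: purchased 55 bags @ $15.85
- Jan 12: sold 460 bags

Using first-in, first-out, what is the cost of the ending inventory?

Jan 8, 189 sold [FIFO — oldest first]: 189 @ $15.80 = $2,986.20
Jan 12, 460 sold [FIFO — oldest first]: 15 @ $15.80 + 83 @ $14.15 + 275 @ $16.05 + 87 @ $18.15 = $7,404.25
Total COGS = $2,986.20 + $7,404.25 = $10,390.45
Ending inventory: 177 @ $18.15 + 235 @ $14.40 + 55 @ $15.85 = $7,468.30

Ending inventory = $7,468.30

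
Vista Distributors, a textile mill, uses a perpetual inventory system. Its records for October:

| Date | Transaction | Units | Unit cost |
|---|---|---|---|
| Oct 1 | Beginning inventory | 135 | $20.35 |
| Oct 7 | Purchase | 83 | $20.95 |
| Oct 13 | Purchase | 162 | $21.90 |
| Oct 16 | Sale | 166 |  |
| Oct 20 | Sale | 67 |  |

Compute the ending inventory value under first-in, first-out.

Ending inventory = $3,219.30

Oct 16, 166 sold [FIFO — oldest first]: 135 @ $20.35 + 31 @ $20.95 = $3,396.70
Oct 20, 67 sold [FIFO — oldest first]: 52 @ $20.95 + 15 @ $21.90 = $1,417.90
Total COGS = $3,396.70 + $1,417.90 = $4,814.60
Ending inventory: 147 @ $21.90 = $3,219.30
Check: goods available $8,033.90 = COGS $4,814.60 + ending $3,219.30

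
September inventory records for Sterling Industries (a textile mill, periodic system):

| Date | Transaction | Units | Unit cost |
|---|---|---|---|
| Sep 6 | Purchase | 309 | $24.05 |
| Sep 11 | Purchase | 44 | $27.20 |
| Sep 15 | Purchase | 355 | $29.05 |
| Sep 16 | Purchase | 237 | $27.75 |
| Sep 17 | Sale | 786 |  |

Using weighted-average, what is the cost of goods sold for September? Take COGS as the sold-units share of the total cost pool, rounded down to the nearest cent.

Sep 17, sell 786: 786/945 × $25,517.75 → $21,224.28
Ending inventory (cost pool remaining) = $4,293.47

COGS = $21,224.28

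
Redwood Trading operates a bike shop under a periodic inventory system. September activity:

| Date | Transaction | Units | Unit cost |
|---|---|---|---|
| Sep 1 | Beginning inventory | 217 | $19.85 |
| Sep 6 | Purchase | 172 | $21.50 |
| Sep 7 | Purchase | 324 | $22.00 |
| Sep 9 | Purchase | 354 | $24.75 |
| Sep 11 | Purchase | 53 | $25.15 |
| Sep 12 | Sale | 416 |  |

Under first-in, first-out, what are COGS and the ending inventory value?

COGS = $8,599.45; ending inventory = $16,628.45

Sep 12, 416 sold [FIFO — oldest first]: 217 @ $19.85 + 172 @ $21.50 + 27 @ $22.00 = $8,599.45
Ending inventory: 297 @ $22.00 + 354 @ $24.75 + 53 @ $25.15 = $16,628.45
Check: goods available $25,227.90 = COGS $8,599.45 + ending $16,628.45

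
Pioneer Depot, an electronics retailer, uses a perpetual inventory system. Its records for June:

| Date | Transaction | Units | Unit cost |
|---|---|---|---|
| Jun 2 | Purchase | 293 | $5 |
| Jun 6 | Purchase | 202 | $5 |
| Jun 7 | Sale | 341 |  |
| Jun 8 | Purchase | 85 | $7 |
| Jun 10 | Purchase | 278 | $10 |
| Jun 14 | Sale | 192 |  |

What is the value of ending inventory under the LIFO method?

Jun 7, 341 sold [LIFO — newest first]: 202 @ $5 + 139 @ $5 = $1,705
Jun 14, 192 sold [LIFO — newest first]: 192 @ $10 = $1,920
Total COGS = $1,705 + $1,920 = $3,625
Ending inventory: 154 @ $5 + 85 @ $7 + 86 @ $10 = $2,225
Check: goods available $5,850 = COGS $3,625 + ending $2,225

Ending inventory = $2,225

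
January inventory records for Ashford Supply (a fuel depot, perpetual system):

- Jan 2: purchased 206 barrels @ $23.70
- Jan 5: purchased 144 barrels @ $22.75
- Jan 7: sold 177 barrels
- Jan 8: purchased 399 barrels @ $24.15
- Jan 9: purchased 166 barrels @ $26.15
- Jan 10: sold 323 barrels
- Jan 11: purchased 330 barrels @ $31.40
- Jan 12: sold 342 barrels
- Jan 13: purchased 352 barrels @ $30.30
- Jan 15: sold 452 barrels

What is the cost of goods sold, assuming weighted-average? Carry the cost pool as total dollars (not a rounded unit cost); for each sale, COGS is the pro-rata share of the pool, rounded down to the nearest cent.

COGS = $34,434.14

After Jan 2: 206 on hand, pool $4,882.20 (≈ $23.7000 each)
After Jan 5: 350 on hand, pool $8,158.20 (≈ $23.3091 each)
Jan 7, sell 177: 177/350 × $8,158.20 → $4,125.71
After Jan 8: 572 on hand, pool $13,668.34 (≈ $23.8957 each)
After Jan 9: 738 on hand, pool $18,009.24 (≈ $24.4028 each)
Jan 10, sell 323: 323/738 × $18,009.24 → $7,882.09
After Jan 11: 745 on hand, pool $20,489.15 (≈ $27.5022 each)
Jan 12, sell 342: 342/745 × $20,489.15 → $9,405.75
After Jan 13: 755 on hand, pool $21,749.00 (≈ $28.8066 each)
Jan 15, sell 452: 452/755 × $21,749.00 → $13,020.59
Total COGS = $4,125.71 + $7,882.09 + $9,405.75 + $13,020.59 = $34,434.14
Ending inventory (cost pool remaining) = $8,728.41
Check: goods available $43,162.55 = COGS $34,434.14 + ending $8,728.41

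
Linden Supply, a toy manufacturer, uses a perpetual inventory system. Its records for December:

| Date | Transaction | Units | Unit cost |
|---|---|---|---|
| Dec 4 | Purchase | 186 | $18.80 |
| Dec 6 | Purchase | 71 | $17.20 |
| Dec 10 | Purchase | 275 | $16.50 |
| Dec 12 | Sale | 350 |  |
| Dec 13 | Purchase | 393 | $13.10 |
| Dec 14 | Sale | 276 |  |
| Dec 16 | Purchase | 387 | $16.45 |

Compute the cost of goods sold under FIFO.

Dec 12, 350 sold [FIFO — oldest first]: 186 @ $18.80 + 71 @ $17.20 + 93 @ $16.50 = $6,252.50
Dec 14, 276 sold [FIFO — oldest first]: 182 @ $16.50 + 94 @ $13.10 = $4,234.40
Total COGS = $6,252.50 + $4,234.40 = $10,486.90
Ending inventory: 299 @ $13.10 + 387 @ $16.45 = $10,283.05
Check: goods available $20,769.95 = COGS $10,486.90 + ending $10,283.05

COGS = $10,486.90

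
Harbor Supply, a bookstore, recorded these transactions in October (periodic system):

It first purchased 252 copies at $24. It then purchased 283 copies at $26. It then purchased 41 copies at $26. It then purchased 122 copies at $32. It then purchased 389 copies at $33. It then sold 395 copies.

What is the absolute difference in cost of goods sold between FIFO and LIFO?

$3,263

FIFO COGS: 252 @ $24 + 143 @ $26 = $9,766
LIFO COGS: 389 @ $33 + 6 @ $32 = $13,029
Difference = |$9,766 − $13,029| = $3,263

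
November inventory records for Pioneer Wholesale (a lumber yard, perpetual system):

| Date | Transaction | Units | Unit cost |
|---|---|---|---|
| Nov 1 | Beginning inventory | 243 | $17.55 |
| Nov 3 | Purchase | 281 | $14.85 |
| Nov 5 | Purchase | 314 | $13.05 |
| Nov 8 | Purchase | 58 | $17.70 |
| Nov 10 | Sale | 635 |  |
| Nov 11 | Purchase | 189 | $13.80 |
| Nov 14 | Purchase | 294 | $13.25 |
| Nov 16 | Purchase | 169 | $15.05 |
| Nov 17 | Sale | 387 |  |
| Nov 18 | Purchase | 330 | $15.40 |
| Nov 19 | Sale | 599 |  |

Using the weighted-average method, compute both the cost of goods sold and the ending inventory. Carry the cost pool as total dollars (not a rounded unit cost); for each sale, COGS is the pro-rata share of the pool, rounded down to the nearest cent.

After Nov 1: 243 on hand, pool $4,264.65 (≈ $17.5500 each)
After Nov 3: 524 on hand, pool $8,437.50 (≈ $16.1021 each)
After Nov 5: 838 on hand, pool $12,535.20 (≈ $14.9585 each)
After Nov 8: 896 on hand, pool $13,561.80 (≈ $15.1359 each)
Nov 10, sell 635: 635/896 × $13,561.80 → $9,611.32
After Nov 11: 450 on hand, pool $6,558.68 (≈ $14.5748 each)
After Nov 14: 744 on hand, pool $10,454.18 (≈ $14.0513 each)
After Nov 16: 913 on hand, pool $12,997.63 (≈ $14.2362 each)
Nov 17, sell 387: 387/913 × $12,997.63 → $5,509.40
After Nov 18: 856 on hand, pool $12,570.23 (≈ $14.6848 each)
Nov 19, sell 599: 599/856 × $12,570.23 → $8,796.22
Total COGS = $9,611.32 + $5,509.40 + $8,796.22 = $23,916.94
Ending inventory (cost pool remaining) = $3,774.01
Check: goods available $27,690.95 = COGS $23,916.94 + ending $3,774.01

COGS = $23,916.94; ending inventory = $3,774.01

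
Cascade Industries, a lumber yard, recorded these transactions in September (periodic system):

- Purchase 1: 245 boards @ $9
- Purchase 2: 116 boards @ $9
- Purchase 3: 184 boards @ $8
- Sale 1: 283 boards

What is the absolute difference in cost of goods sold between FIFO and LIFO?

$184

FIFO COGS: 245 @ $9 + 38 @ $9 = $2,547
LIFO COGS: 184 @ $8 + 99 @ $9 = $2,363
Difference = |$2,547 − $2,363| = $184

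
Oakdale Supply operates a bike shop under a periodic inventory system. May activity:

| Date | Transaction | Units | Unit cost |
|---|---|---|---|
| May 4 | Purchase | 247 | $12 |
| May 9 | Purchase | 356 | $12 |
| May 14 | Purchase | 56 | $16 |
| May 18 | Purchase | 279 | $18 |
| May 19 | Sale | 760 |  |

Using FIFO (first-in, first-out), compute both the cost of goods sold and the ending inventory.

May 19, 760 sold [FIFO — oldest first]: 247 @ $12 + 356 @ $12 + 56 @ $16 + 101 @ $18 = $9,950
Ending inventory: 178 @ $18 = $3,204

COGS = $9,950; ending inventory = $3,204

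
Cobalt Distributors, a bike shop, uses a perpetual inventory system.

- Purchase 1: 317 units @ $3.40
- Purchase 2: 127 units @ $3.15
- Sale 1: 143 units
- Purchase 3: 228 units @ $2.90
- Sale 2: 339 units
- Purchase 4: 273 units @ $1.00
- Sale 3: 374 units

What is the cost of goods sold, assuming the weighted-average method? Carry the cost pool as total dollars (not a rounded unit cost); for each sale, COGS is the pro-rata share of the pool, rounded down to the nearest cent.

After Purchase 1: 317 on hand, pool $1,077.80 (≈ $3.4000 each)
After Purchase 2: 444 on hand, pool $1,477.85 (≈ $3.3285 each)
Sale 1, sell 143: 143/444 × $1,477.85 → $475.97
After Purchase 3: 529 on hand, pool $1,663.08 (≈ $3.1438 each)
Sale 2, sell 339: 339/529 × $1,663.08 → $1,065.75
After Purchase 4: 463 on hand, pool $870.33 (≈ $1.8798 each)
Sale 3, sell 374: 374/463 × $870.33 → $703.03
Total COGS = $475.97 + $1,065.75 + $703.03 = $2,244.75
Ending inventory (cost pool remaining) = $167.30
Check: goods available $2,412.05 = COGS $2,244.75 + ending $167.30

COGS = $2,244.75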